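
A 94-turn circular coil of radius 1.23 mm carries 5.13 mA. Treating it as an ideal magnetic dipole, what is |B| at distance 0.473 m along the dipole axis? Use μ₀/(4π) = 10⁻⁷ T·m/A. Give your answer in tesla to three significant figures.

B ≈ 4.33×10⁻¹² T

m = NIA = NIπa² = 94·(0.00513)·π·(0.00123)² = 2.292×10⁻⁶ A·m².
On axis B = (μ₀/4π)·2m/r³.
B = 2·(10⁻⁷)·(2.292×10⁻⁶) / (0.473)³ = 4.332×10⁻¹² T.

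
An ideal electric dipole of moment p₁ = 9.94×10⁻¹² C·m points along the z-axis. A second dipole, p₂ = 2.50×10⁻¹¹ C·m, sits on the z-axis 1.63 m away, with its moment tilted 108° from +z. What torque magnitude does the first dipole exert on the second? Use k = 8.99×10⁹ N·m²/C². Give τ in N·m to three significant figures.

The second dipole sits on the axis of the first, so the field there is axial: E₁ = 2kp₁/r³ along +z.
E₁ = 2(8.99×10⁹)(9.94×10⁻¹²)/(1.63)³ = 0.04127 N/C.
Torque on the second dipole: τ = p₂ E₁ sinθ.
τ = (2.50×10⁻¹¹)(0.04127)·sin108° = 9.812×10⁻¹³ N·m.

τ ≈ 9.81×10⁻¹³ N·m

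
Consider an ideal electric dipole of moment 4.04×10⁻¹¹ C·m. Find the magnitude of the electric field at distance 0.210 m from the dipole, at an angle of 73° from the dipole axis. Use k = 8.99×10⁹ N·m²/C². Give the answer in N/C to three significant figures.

E ≈ 44.0 N/C

At angle θ the dipole field magnitude is E = (kp/r³)·√(1 + 3cos²θ).
kp/r³ = (8.99×10⁹)(4.04×10⁻¹¹) / (0.210)³ = 39.22 N/C.
√(1 + 3cos²73°) = √(1 + 3·0.0855) = √1.2564 ≈ 1.1209.
E ≈ 39.22 × 1.121 = 43.96 N/C.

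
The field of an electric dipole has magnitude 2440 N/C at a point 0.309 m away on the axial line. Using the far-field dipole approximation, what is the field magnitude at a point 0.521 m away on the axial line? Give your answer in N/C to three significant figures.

Dipole fields scale as 1/r³ in the far field; the geometry is the same at both points.
E₂ = E₁ · (r₁/r₂)³ = 2440 · (0.309/0.521)³.
(r₁/r₂)³ = (0.5931)³ = 0.2086.
E₂ ≈ 509.0 N/C.

E ≈ 509 N/C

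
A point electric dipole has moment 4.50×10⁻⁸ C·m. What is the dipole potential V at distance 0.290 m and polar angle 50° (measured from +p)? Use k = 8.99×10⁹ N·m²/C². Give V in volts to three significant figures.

The dipole potential is V = kp cosθ / r².
V = (8.99×10⁹)(4.50×10⁻⁸)·cos50° / (0.290)² = 3092 V.

V ≈ 3090 V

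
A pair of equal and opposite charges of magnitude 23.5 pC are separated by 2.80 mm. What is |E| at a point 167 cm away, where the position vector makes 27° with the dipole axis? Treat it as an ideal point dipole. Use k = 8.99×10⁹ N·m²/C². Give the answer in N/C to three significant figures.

Dipole moment p = qd = (2.35×10⁻¹¹ C)(0.00280 m) = 6.58×10⁻¹⁴ C·m.
At angle θ the dipole field magnitude is E = (kp/r³)·√(1 + 3cos²θ).
kp/r³ = (8.99×10⁹)(6.58×10⁻¹⁴) / (1.67)³ = 1.270×10⁻⁴ N/C.
√(1 + 3cos²27°) = √(1 + 3·0.7939) = √3.3817 ≈ 1.8389.
E ≈ 1.270×10⁻⁴ × 1.839 = 2.336×10⁻⁴ N/C.

E ≈ 2.34×10⁻⁴ N/C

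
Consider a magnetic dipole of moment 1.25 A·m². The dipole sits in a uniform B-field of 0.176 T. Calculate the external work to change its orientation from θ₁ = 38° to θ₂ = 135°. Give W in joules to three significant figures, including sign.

W_ext = ΔU = −mB cosθ₂ + mB cosθ₁ = mB(cosθ₁ − cosθ₂).
W = (1.25)(0.176)·(cos38° − cos135°) = (0.2200)·(+1.4951) = 0.3289 J.

W ≈ 0.329 J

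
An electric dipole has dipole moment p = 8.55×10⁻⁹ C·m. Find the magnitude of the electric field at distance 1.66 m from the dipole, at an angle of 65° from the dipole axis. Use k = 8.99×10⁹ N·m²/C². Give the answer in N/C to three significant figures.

E ≈ 20.8 N/C

At angle θ the dipole field magnitude is E = (kp/r³)·√(1 + 3cos²θ).
kp/r³ = (8.99×10⁹)(8.55×10⁻⁹) / (1.66)³ = 16.80 N/C.
√(1 + 3cos²65°) = √(1 + 3·0.1786) = √1.5358 ≈ 1.2393.
E ≈ 16.80 × 1.239 = 20.82 N/C.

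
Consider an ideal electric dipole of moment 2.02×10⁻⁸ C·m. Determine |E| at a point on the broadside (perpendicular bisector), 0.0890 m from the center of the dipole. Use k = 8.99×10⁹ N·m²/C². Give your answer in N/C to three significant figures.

E ≈ 2.58×10⁵ N/C

In the equatorial plane E = kp/r³.
E = (8.99×10⁹)(2.02×10⁻⁸) / (0.0890)³ = 2.576×10⁵ N/C.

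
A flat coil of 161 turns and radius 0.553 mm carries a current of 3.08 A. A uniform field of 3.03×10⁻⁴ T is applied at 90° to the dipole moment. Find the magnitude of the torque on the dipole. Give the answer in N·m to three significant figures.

τ ≈ 1.44×10⁻⁷ N·m

m = NIA = NIπa² = 161·(3.08)·π·(5.53×10⁻⁴)² = 4.764×10⁻⁴ A·m².
Torque on a magnetic dipole: τ = mB sinθ.
τ = (4.764×10⁻⁴)(3.03×10⁻⁴)·sin90° = 1.443×10⁻⁷ N·m.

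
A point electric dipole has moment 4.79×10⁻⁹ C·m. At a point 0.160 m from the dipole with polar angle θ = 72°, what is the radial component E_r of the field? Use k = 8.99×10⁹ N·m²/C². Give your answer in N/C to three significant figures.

E_r ≈ 6500 N/C

For a dipole, E_r = (2kp cosθ)/r³.
kp/r³ = (8.99×10⁹)(4.79×10⁻⁹)/(0.160)³ = 1.051×10⁴ N/C.
E_r = 2·1.051×10⁴·cos72° = 6498 N/C.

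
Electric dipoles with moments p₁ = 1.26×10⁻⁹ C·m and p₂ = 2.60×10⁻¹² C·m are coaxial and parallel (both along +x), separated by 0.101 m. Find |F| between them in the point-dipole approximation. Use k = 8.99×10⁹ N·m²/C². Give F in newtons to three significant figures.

F ≈ 1.70×10⁻⁶ N

On-axis field of dipole 1 at distance r: E = 2kp₁/r³. Force on dipole 2 is F = p₂·dE/dr (gradient along axis).
dE/dr = −6kp₁/r⁴, so |F| = 6kp₁p₂/r⁴ (attractive for aligned moments).
F = 6(8.99×10⁹)(1.26×10⁻⁹)(2.60×10⁻¹²)/(0.101)⁴ = 1.698×10⁻⁶ N.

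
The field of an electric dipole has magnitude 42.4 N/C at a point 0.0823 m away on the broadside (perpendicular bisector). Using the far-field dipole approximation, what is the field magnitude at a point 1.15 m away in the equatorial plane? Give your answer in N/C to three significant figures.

Dipole fields scale as 1/r³ in the far field; the geometry is the same at both points.
E₂ = E₁ · (r₁/r₂)³ = 42.4 · (0.0823/1.15)³.
(r₁/r₂)³ = (0.07157)³ = 0.0003665.
E₂ ≈ 0.01554 N/C.

E ≈ 0.0155 N/C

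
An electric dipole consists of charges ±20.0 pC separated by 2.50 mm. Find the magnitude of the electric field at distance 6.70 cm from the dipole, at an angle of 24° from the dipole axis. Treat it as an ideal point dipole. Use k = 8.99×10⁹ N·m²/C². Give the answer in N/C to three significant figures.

E ≈ 2.80 N/C

Dipole moment p = qd = (2.00×10⁻¹¹ C)(0.00250 m) = 5.00×10⁻¹⁴ C·m.
At angle θ the dipole field magnitude is E = (kp/r³)·√(1 + 3cos²θ).
kp/r³ = (8.99×10⁹)(5.00×10⁻¹⁴) / (0.0670)³ = 1.495 N/C.
√(1 + 3cos²24°) = √(1 + 3·0.8346) = √3.5037 ≈ 1.8718.
E ≈ 1.495 × 1.872 = 2.797 N/C.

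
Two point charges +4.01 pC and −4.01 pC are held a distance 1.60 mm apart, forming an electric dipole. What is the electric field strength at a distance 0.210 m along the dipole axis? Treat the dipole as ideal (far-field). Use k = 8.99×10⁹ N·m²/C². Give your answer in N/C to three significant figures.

Dipole moment p = qd = (4.01×10⁻¹² C)(0.00160 m) = 6.416×10⁻¹⁵ C·m.
On the dipole axis E = 2kp/r³.
E = 2·(8.99×10⁹)(6.416×10⁻¹⁵) / (0.210)³ = 0.01246 N/C.

E ≈ 0.0125 N/C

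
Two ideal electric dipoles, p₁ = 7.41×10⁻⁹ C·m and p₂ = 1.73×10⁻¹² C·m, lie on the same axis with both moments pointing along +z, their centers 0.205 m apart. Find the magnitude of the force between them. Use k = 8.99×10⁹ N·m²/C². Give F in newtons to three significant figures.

F ≈ 3.92×10⁻⁷ N

On-axis field of dipole 1 at distance r: E = 2kp₁/r³. Force on dipole 2 is F = p₂·dE/dr (gradient along axis).
dE/dr = −6kp₁/r⁴, so |F| = 6kp₁p₂/r⁴ (attractive for aligned moments).
F = 6(8.99×10⁹)(7.41×10⁻⁹)(1.73×10⁻¹²)/(0.205)⁴ = 3.915×10⁻⁷ N.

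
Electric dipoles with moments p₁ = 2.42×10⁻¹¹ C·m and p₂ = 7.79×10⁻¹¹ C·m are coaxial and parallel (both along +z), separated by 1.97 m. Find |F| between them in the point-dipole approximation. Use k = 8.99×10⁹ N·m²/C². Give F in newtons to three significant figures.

F ≈ 6.75×10⁻¹² N

On-axis field of dipole 1 at distance r: E = 2kp₁/r³. Force on dipole 2 is F = p₂·dE/dr (gradient along axis).
dE/dr = −6kp₁/r⁴, so |F| = 6kp₁p₂/r⁴ (attractive for aligned moments).
F = 6(8.99×10⁹)(2.42×10⁻¹¹)(7.79×10⁻¹¹)/(1.97)⁴ = 6.751×10⁻¹² N.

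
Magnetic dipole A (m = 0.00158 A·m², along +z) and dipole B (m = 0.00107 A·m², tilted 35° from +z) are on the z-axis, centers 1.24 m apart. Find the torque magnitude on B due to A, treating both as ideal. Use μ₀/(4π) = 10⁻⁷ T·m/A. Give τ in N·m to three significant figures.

τ ≈ 1.02×10⁻¹³ N·m

Dipole B is on the axis of dipole A, so B₁ there is axial: B₁ = (μ₀/4π)·2m₁/r³ along +z.
B₁ = 2(10⁻⁷)(0.00158)/(1.24)³ = 1.657×10⁻¹⁰ T.
τ = m₂ B₁ sinθ.
τ = (0.00107)(1.657×10⁻¹⁰)·sin35° = 1.017×10⁻¹³ N·m.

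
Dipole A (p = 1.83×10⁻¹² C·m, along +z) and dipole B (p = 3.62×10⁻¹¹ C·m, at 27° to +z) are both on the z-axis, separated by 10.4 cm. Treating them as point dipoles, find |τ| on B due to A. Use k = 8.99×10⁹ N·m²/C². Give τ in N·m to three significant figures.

The second dipole sits on the axis of the first, so the field there is axial: E₁ = 2kp₁/r³ along +z.
E₁ = 2(8.99×10⁹)(1.83×10⁻¹²)/(0.104)³ = 29.25 N/C.
Torque on the second dipole: τ = p₂ E₁ sinθ.
τ = (3.62×10⁻¹¹)(29.25)·sin27° = 4.807×10⁻¹⁰ N·m.

τ ≈ 4.81×10⁻¹⁰ N·m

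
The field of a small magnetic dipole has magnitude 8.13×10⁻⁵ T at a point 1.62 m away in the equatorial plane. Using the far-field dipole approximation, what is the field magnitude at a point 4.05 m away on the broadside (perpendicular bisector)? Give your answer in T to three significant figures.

B ≈ 5.20×10⁻⁶ T

Dipole fields scale as 1/r³ in the far field; the geometry is the same at both points.
B₂ = B₁ · (r₁/r₂)³ = 8.13×10⁻⁵ · (1.62/4.05)³.
(r₁/r₂)³ = (0.4)³ = 0.064.
B₂ ≈ 5.203×10⁻⁶ T.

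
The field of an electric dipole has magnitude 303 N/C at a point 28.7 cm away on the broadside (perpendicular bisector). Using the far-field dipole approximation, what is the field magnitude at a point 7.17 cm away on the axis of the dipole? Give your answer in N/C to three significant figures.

Dipole fields scale as 1/r³ in the far field.
The axial field is twice the equatorial field at the same r, so the geometry factor is 2/1.
E₂ = E₁ · (2/1) · (r₁/r₂)³ = 303 · 2 · (28.7/7.17)³.
(r₁/r₂)³ = (4.003)³ = 64.13.
E₂ ≈ 3.887×10⁴ N/C.

E ≈ 3.89×10⁴ N/C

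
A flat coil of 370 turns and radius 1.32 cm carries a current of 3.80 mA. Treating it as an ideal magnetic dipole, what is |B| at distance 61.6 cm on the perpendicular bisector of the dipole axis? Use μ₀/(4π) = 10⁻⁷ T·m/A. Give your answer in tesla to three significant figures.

B ≈ 3.29×10⁻¹⁰ T

m = NIA = NIπa² = 370·(0.00380)·π·(0.0132)² = 7.696×10⁻⁴ A·m².
In the equatorial plane B = (μ₀/4π)·m/r³ (half the axial value).
B = (10⁻⁷)·(7.696×10⁻⁴) / (0.616)³ = 3.292×10⁻¹⁰ T.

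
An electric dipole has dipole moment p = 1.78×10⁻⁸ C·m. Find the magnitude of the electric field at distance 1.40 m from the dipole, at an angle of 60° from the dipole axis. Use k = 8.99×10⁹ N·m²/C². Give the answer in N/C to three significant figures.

E ≈ 77.1 N/C

At angle θ the dipole field magnitude is E = (kp/r³)·√(1 + 3cos²θ).
kp/r³ = (8.99×10⁹)(1.78×10⁻⁸) / (1.40)³ = 58.32 N/C.
√(1 + 3cos²60°) = √(1 + 3·0.2500) = √1.7500 ≈ 1.3229.
E ≈ 58.32 × 1.323 = 77.15 N/C.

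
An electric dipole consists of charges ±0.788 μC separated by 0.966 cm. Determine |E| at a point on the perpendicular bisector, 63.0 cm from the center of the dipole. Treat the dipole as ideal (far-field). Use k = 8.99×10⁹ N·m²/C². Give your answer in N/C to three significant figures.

Dipole moment p = qd = (7.88×10⁻⁷ C)(0.00966 m) = 7.612×10⁻⁹ C·m.
In the equatorial plane E = kp/r³.
E = (8.99×10⁹)(7.612×10⁻⁹) / (0.630)³ = 273.7 N/C.

E ≈ 274 N/C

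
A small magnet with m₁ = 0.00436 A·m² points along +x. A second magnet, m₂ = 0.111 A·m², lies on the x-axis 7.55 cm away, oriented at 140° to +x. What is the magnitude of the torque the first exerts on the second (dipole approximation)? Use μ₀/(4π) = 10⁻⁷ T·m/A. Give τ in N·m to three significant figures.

τ ≈ 1.45×10⁻⁷ N·m

Dipole B is on the axis of dipole A, so B₁ there is axial: B₁ = (μ₀/4π)·2m₁/r³ along +x.
B₁ = 2(10⁻⁷)(0.00436)/(0.0755)³ = 2.026×10⁻⁶ T.
τ = m₂ B₁ sinθ.
τ = (0.111)(2.026×10⁻⁶)·sin140° = 1.446×10⁻⁷ N·m.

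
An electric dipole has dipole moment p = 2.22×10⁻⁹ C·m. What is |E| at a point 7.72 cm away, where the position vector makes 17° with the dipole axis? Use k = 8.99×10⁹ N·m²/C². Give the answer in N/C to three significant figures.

At angle θ the dipole field magnitude is E = (kp/r³)·√(1 + 3cos²θ).
kp/r³ = (8.99×10⁹)(2.22×10⁻⁹) / (0.0772)³ = 4.338×10⁴ N/C.
√(1 + 3cos²17°) = √(1 + 3·0.9145) = √3.7436 ≈ 1.9348.
E ≈ 4.338×10⁴ × 1.935 = 8.393×10⁴ N/C.

E ≈ 8.39×10⁴ N/C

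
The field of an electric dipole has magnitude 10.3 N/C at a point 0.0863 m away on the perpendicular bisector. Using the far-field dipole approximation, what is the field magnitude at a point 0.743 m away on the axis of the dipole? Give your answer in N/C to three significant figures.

E ≈ 0.0323 N/C

Dipole fields scale as 1/r³ in the far field.
The axial field is twice the equatorial field at the same r, so the geometry factor is 2/1.
E₂ = E₁ · (2/1) · (r₁/r₂)³ = 10.3 · 2 · (0.0863/0.743)³.
(r₁/r₂)³ = (0.1162)³ = 0.001567.
E₂ ≈ 0.03228 N/C.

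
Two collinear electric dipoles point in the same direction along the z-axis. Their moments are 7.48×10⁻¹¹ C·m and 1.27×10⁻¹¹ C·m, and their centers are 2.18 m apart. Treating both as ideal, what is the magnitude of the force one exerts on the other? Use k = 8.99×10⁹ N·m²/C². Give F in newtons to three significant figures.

On-axis field of dipole 1 at distance r: E = 2kp₁/r³. Force on dipole 2 is F = p₂·dE/dr (gradient along axis).
dE/dr = −6kp₁/r⁴, so |F| = 6kp₁p₂/r⁴ (attractive for aligned moments).
F = 6(8.99×10⁹)(7.48×10⁻¹¹)(1.27×10⁻¹¹)/(2.18)⁴ = 2.269×10⁻¹² N.

F ≈ 2.27×10⁻¹² N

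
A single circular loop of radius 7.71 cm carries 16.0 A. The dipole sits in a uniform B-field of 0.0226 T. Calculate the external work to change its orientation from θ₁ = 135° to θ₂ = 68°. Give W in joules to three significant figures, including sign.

W ≈ -0.00730 J

Magnetic moment m = IA = Iπa² = (16.0)·π·(0.0771)² = 0.2988 A·m².
W_ext = ΔU = −mB cosθ₂ + mB cosθ₁ = mB(cosθ₁ − cosθ₂).
W = (0.2988)(0.0226)·(cos135° − cos68°) = (0.006753)·(-1.0817) = -0.007305 J.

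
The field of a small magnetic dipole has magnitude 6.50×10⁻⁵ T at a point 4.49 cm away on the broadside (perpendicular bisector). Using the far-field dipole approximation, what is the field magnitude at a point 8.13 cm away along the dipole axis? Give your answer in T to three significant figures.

B ≈ 2.19×10⁻⁵ T

Dipole fields scale as 1/r³ in the far field.
The axial field is twice the equatorial field at the same r, so the geometry factor is 2/1.
B₂ = B₁ · (2/1) · (r₁/r₂)³ = 6.50×10⁻⁵ · 2 · (4.49/8.13)³.
(r₁/r₂)³ = (0.5523)³ = 0.1684.
B₂ ≈ 2.190×10⁻⁵ T.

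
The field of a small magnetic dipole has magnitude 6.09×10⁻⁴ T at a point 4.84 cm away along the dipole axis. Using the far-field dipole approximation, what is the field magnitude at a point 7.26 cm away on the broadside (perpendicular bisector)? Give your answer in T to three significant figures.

Dipole fields scale as 1/r³ in the far field.
The axial field is twice the equatorial field at the same r, so the geometry factor is 1/2.
B₂ = B₁ · (1/2) · (r₁/r₂)³ = 6.09×10⁻⁴ · 0.5 · (4.84/7.26)³.
(r₁/r₂)³ = (0.6667)³ = 0.2963.
B₂ ≈ 9.022×10⁻⁵ T.

B ≈ 9.02×10⁻⁵ T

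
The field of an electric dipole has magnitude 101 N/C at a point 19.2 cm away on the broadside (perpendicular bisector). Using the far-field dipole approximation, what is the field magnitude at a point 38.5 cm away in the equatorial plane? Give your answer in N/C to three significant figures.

Dipole fields scale as 1/r³ in the far field; the geometry is the same at both points.
E₂ = E₁ · (r₁/r₂)³ = 101 · (19.2/38.5)³.
(r₁/r₂)³ = (0.4987)³ = 0.124.
E₂ ≈ 12.53 N/C.

E ≈ 12.5 N/C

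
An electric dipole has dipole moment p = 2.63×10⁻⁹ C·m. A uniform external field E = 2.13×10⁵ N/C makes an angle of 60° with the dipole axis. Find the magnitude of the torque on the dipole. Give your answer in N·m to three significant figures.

Torque on an electric dipole: τ = pE sinθ.
τ = (2.63×10⁻⁹)(2.13×10⁵)·sin60° = 4.851×10⁻⁴ N·m.

τ ≈ 4.85×10⁻⁴ N·m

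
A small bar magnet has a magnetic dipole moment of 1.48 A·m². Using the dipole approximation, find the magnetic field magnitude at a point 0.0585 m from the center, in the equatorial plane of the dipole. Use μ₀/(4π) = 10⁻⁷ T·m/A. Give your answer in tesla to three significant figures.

B ≈ 7.39×10⁻⁴ T

In the equatorial plane B = (μ₀/4π)·m/r³ (half the axial value).
B = (10⁻⁷)·(1.48) / (0.0585)³ = 7.393×10⁻⁴ T.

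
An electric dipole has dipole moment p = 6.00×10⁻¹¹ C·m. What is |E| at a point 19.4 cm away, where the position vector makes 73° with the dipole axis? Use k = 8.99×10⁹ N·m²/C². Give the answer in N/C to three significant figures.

At angle θ the dipole field magnitude is E = (kp/r³)·√(1 + 3cos²θ).
kp/r³ = (8.99×10⁹)(6.00×10⁻¹¹) / (0.194)³ = 73.88 N/C.
√(1 + 3cos²73°) = √(1 + 3·0.0855) = √1.2564 ≈ 1.1209.
E ≈ 73.88 × 1.121 = 82.81 N/C.

E ≈ 82.8 N/C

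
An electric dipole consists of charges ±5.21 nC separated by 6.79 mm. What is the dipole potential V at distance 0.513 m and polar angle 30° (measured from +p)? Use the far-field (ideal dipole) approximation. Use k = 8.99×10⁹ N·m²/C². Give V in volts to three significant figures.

V ≈ 1.05 V

Dipole moment p = qd = (5.21×10⁻⁹ C)(0.00679 m) = 3.538×10⁻¹¹ C·m.
The dipole potential is V = kp cosθ / r².
V = (8.99×10⁹)(3.538×10⁻¹¹)·cos30° / (0.513)² = 1.047 V.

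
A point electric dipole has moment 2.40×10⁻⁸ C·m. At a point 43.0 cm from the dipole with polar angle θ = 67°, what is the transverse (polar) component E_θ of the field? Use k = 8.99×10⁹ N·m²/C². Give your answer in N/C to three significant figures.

E_θ ≈ 2500 N/C

For a dipole, E_θ = (kp sinθ)/r³.
kp/r³ = (8.99×10⁹)(2.40×10⁻⁸)/(0.430)³ = 2714 N/C.
E_θ = 2714·sin67° = 2498 N/C.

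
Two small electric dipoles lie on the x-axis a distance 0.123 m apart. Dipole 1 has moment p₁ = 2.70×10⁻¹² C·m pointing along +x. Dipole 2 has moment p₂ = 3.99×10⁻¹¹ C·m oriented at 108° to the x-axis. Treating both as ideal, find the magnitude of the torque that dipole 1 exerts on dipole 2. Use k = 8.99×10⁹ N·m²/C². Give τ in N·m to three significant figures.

The second dipole sits on the axis of the first, so the field there is axial: E₁ = 2kp₁/r³ along +x.
E₁ = 2(8.99×10⁹)(2.70×10⁻¹²)/(0.123)³ = 26.09 N/C.
Torque on the second dipole: τ = p₂ E₁ sinθ.
τ = (3.99×10⁻¹¹)(26.09)·sin108° = 9.900×10⁻¹⁰ N·m.

τ ≈ 9.90×10⁻¹⁰ N·m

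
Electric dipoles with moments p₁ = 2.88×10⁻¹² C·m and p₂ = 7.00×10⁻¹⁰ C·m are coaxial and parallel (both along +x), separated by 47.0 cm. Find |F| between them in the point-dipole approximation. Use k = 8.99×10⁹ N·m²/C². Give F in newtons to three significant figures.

F ≈ 2.23×10⁻⁹ N

On-axis field of dipole 1 at distance r: E = 2kp₁/r³. Force on dipole 2 is F = p₂·dE/dr (gradient along axis).
dE/dr = −6kp₁/r⁴, so |F| = 6kp₁p₂/r⁴ (attractive for aligned moments).
F = 6(8.99×10⁹)(2.88×10⁻¹²)(7.00×10⁻¹⁰)/(0.470)⁴ = 2.228×10⁻⁹ N.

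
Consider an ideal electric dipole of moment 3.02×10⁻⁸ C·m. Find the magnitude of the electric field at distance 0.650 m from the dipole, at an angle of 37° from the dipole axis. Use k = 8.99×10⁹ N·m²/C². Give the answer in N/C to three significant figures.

At angle θ the dipole field magnitude is E = (kp/r³)·√(1 + 3cos²θ).
kp/r³ = (8.99×10⁹)(3.02×10⁻⁸) / (0.650)³ = 988.6 N/C.
√(1 + 3cos²37°) = √(1 + 3·0.6378) = √2.9135 ≈ 1.7069.
E ≈ 988.6 × 1.707 = 1687 N/C.

E ≈ 1690 N/C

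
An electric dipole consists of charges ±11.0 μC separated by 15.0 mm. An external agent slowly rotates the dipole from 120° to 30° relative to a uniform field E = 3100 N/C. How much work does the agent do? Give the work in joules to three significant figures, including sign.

Dipole moment p = qd = (1.10×10⁻⁵ C)(0.0150 m) = 1.65×10⁻⁷ C·m.
W_ext = ΔU = U(θ₂) − U(θ₁) = −pE cosθ₂ − (−pE cosθ₁) = pE(cosθ₁ − cosθ₂).
W = (1.65×10⁻⁷)(3100)·(cos120° − cos30°) = (5.115×10⁻⁴)·(-1.3660) = -6.987×10⁻⁴ J.

W ≈ -6.99×10⁻⁴ J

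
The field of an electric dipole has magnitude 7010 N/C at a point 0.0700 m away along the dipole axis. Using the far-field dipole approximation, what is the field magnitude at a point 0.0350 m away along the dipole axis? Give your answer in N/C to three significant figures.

E ≈ 5.61×10⁴ N/C

Dipole fields scale as 1/r³ in the far field; the geometry is the same at both points.
E₂ = E₁ · (r₁/r₂)³ = 7010 · (0.0700/0.0350)³.
(r₁/r₂)³ = (2)³ = 8.
E₂ ≈ 5.608×10⁴ N/C.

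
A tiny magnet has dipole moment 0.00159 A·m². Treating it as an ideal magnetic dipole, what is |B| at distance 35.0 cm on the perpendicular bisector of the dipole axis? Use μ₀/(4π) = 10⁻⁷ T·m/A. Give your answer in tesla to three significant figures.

In the equatorial plane B = (μ₀/4π)·m/r³ (half the axial value).
B = (10⁻⁷)·(0.00159) / (0.350)³ = 3.708×10⁻⁹ T.

B ≈ 3.71×10⁻⁹ T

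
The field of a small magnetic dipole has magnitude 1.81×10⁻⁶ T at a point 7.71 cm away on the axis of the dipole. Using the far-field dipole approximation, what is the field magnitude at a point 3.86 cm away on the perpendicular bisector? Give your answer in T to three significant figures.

B ≈ 7.21×10⁻⁶ T

Dipole fields scale as 1/r³ in the far field.
The axial field is twice the equatorial field at the same r, so the geometry factor is 1/2.
B₂ = B₁ · (1/2) · (r₁/r₂)³ = 1.81×10⁻⁶ · 0.5 · (7.71/3.86)³.
(r₁/r₂)³ = (1.997)³ = 7.969.
B₂ ≈ 7.212×10⁻⁶ T.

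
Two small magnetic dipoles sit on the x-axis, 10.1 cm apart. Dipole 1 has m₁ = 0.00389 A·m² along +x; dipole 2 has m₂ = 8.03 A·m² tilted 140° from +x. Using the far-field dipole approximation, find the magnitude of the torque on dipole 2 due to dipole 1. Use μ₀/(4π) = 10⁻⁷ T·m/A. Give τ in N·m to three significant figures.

Dipole B is on the axis of dipole A, so B₁ there is axial: B₁ = (μ₀/4π)·2m₁/r³ along +x.
B₁ = 2(10⁻⁷)(0.00389)/(0.101)³ = 7.551×10⁻⁷ T.
τ = m₂ B₁ sinθ.
τ = (8.03)(7.551×10⁻⁷)·sin140° = 3.898×10⁻⁶ N·m.

τ ≈ 3.90×10⁻⁶ N·m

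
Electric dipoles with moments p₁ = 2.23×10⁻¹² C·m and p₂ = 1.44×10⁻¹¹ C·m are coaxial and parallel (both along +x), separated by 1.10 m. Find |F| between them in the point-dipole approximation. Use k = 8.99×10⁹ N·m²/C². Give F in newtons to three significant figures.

On-axis field of dipole 1 at distance r: E = 2kp₁/r³. Force on dipole 2 is F = p₂·dE/dr (gradient along axis).
dE/dr = −6kp₁/r⁴, so |F| = 6kp₁p₂/r⁴ (attractive for aligned moments).
F = 6(8.99×10⁹)(2.23×10⁻¹²)(1.44×10⁻¹¹)/(1.10)⁴ = 1.183×10⁻¹² N.

F ≈ 1.18×10⁻¹² N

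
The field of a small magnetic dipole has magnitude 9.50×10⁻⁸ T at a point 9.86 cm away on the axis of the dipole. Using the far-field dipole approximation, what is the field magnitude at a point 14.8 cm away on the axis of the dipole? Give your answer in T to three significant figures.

B ≈ 2.81×10⁻⁸ T

Dipole fields scale as 1/r³ in the far field; the geometry is the same at both points.
B₂ = B₁ · (r₁/r₂)³ = 9.50×10⁻⁸ · (9.86/14.8)³.
(r₁/r₂)³ = (0.6662)³ = 0.2957.
B₂ ≈ 2.809×10⁻⁸ T.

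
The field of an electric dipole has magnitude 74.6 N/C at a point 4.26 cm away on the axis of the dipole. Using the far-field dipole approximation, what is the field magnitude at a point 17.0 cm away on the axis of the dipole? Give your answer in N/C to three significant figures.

Dipole fields scale as 1/r³ in the far field; the geometry is the same at both points.
E₂ = E₁ · (r₁/r₂)³ = 74.6 · (4.26/17.0)³.
(r₁/r₂)³ = (0.2506)³ = 0.01574.
E₂ ≈ 1.174 N/C.

E ≈ 1.17 N/C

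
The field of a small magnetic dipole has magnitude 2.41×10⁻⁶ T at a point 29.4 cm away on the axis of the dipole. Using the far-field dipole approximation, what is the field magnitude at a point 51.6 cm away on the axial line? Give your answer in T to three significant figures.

Dipole fields scale as 1/r³ in the far field; the geometry is the same at both points.
B₂ = B₁ · (r₁/r₂)³ = 2.41×10⁻⁶ · (29.4/51.6)³.
(r₁/r₂)³ = (0.5698)³ = 0.185.
B₂ ≈ 4.458×10⁻⁷ T.

B ≈ 4.46×10⁻⁷ T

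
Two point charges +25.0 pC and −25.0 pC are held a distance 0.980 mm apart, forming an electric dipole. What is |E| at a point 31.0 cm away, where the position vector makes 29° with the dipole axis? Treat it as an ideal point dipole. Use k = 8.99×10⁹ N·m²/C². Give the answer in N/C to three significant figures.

Dipole moment p = qd = (2.50×10⁻¹¹ C)(9.80×10⁻⁴ m) = 2.45×10⁻¹⁴ C·m.
At angle θ the dipole field magnitude is E = (kp/r³)·√(1 + 3cos²θ).
kp/r³ = (8.99×10⁹)(2.45×10⁻¹⁴) / (0.310)³ = 0.007393 N/C.
√(1 + 3cos²29°) = √(1 + 3·0.7650) = √3.2949 ≈ 1.8152.
E ≈ 0.007393 × 1.815 = 0.01342 N/C.

E ≈ 0.0134 N/C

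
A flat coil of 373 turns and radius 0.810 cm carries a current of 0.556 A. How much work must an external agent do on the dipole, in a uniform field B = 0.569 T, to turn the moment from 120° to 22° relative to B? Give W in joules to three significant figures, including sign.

W ≈ -0.0347 J

m = NIA = NIπa² = 373·(0.556)·π·(0.00810)² = 0.04275 A·m².
W_ext = ΔU = −mB cosθ₂ + mB cosθ₁ = mB(cosθ₁ − cosθ₂).
W = (0.04275)(0.569)·(cos120° − cos22°) = (0.02432)·(-1.4272) = -0.03472 J.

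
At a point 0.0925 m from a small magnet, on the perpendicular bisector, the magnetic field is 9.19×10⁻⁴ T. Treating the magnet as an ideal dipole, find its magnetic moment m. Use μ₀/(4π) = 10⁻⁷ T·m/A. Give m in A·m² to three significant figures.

m ≈ 7.27 A·m²

In the equatorial plane B = (μ₀/4π)·m/r³, so m = Br³·4π/(μ₀).
m = (9.19×10⁻⁴)·(0.0925)³ / (10⁻⁷) = 7.273 A·m².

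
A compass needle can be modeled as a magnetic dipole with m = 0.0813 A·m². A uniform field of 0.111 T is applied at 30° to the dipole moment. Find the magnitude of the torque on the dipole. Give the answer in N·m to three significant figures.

Torque on a magnetic dipole: τ = mB sinθ.
τ = (0.0813)(0.111)·sin30° = 0.004512 N·m.

τ ≈ 0.00451 N·m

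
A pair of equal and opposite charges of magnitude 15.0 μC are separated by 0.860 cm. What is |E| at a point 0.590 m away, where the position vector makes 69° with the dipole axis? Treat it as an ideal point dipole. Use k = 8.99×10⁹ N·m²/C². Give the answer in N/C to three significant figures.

E ≈ 6650 N/C

Dipole moment p = qd = (1.50×10⁻⁵ C)(0.00860 m) = 1.29×10⁻⁷ C·m.
At angle θ the dipole field magnitude is E = (kp/r³)·√(1 + 3cos²θ).
kp/r³ = (8.99×10⁹)(1.29×10⁻⁷) / (0.590)³ = 5647 N/C.
√(1 + 3cos²69°) = √(1 + 3·0.1284) = √1.3853 ≈ 1.1770.
E ≈ 5647 × 1.177 = 6646 N/C.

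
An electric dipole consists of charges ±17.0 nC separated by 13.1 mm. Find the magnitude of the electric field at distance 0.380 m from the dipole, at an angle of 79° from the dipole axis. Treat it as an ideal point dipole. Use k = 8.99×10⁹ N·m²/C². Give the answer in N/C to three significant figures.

E ≈ 38.4 N/C

Dipole moment p = qd = (1.70×10⁻⁸ C)(0.0131 m) = 2.227×10⁻¹⁰ C·m.
At angle θ the dipole field magnitude is E = (kp/r³)·√(1 + 3cos²θ).
kp/r³ = (8.99×10⁹)(2.227×10⁻¹⁰) / (0.380)³ = 36.49 N/C.
√(1 + 3cos²79°) = √(1 + 3·0.0364) = √1.1092 ≈ 1.0532.
E ≈ 36.49 × 1.053 = 38.43 N/C.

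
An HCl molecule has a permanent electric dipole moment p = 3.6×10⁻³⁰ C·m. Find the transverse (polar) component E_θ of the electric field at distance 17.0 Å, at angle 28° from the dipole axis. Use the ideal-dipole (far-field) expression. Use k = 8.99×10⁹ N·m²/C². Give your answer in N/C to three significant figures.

E_θ ≈ 3.09×10⁶ N/C

For a dipole, E_θ = (kp sinθ)/r³.
kp/r³ = (8.99×10⁹)(3.60×10⁻³⁰)/(1.70×10⁻⁹)³ = 6.587×10⁶ N/C.
E_θ = 6.587×10⁶·sin28° = 3.093×10⁶ N/C.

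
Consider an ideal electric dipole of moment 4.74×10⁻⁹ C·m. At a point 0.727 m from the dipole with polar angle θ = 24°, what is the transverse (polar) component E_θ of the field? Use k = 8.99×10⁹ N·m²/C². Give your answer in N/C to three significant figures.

For a dipole, E_θ = (kp sinθ)/r³.
kp/r³ = (8.99×10⁹)(4.74×10⁻⁹)/(0.727)³ = 110.9 N/C.
E_θ = 110.9·sin24° = 45.11 N/C.

E_θ ≈ 45.1 N/C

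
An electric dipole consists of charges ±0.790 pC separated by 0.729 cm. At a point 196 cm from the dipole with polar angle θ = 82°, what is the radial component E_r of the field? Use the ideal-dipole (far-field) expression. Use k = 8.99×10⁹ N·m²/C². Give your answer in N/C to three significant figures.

E_r ≈ 1.91×10⁻⁶ N/C

Dipole moment p = qd = (7.90×10⁻¹³ C)(0.00729 m) = 5.759×10⁻¹⁵ C·m.
For a dipole, E_r = (2kp cosθ)/r³.
kp/r³ = (8.99×10⁹)(5.759×10⁻¹⁵)/(1.96)³ = 6.876×10⁻⁶ N/C.
E_r = 2·6.876×10⁻⁶·cos82° = 1.914×10⁻⁶ N/C.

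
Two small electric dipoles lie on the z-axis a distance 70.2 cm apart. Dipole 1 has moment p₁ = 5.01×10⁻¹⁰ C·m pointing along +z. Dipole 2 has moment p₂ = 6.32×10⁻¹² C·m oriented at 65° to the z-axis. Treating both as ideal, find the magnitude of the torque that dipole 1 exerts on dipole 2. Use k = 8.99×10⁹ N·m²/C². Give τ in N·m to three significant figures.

The second dipole sits on the axis of the first, so the field there is axial: E₁ = 2kp₁/r³ along +z.
E₁ = 2(8.99×10⁹)(5.01×10⁻¹⁰)/(0.702)³ = 26.04 N/C.
Torque on the second dipole: τ = p₂ E₁ sinθ.
τ = (6.32×10⁻¹²)(26.04)·sin65° = 1.491×10⁻¹⁰ N·m.

τ ≈ 1.49×10⁻¹⁰ N·m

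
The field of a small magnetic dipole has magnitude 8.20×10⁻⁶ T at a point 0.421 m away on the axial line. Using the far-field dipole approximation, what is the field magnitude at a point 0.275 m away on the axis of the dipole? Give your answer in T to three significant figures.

B ≈ 2.94×10⁻⁵ T

Dipole fields scale as 1/r³ in the far field; the geometry is the same at both points.
B₂ = B₁ · (r₁/r₂)³ = 8.20×10⁻⁶ · (0.421/0.275)³.
(r₁/r₂)³ = (1.531)³ = 3.588.
B₂ ≈ 2.942×10⁻⁵ T.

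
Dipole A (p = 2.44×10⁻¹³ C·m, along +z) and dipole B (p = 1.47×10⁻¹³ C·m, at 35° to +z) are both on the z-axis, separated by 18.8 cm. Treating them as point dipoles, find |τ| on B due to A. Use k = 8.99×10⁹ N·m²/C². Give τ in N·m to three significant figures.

The second dipole sits on the axis of the first, so the field there is axial: E₁ = 2kp₁/r³ along +z.
E₁ = 2(8.99×10⁹)(2.44×10⁻¹³)/(0.188)³ = 0.6602 N/C.
Torque on the second dipole: τ = p₂ E₁ sinθ.
τ = (1.47×10⁻¹³)(0.6602)·sin35° = 5.567×10⁻¹⁴ N·m.

τ ≈ 5.57×10⁻¹⁴ N·m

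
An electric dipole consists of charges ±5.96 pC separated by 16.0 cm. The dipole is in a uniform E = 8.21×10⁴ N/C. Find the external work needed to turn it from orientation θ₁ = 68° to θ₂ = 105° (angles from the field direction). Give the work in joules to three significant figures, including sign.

Dipole moment p = qd = (5.96×10⁻¹² C)(0.160 m) = 9.536×10⁻¹³ C·m.
W_ext = ΔU = U(θ₂) − U(θ₁) = −pE cosθ₂ − (−pE cosθ₁) = pE(cosθ₁ − cosθ₂).
W = (9.536×10⁻¹³)(8.21×10⁴)·(cos68° − cos105°) = (7.829×10⁻⁸)·(+0.6334) = 4.959×10⁻⁸ J.

W ≈ 4.96×10⁻⁸ J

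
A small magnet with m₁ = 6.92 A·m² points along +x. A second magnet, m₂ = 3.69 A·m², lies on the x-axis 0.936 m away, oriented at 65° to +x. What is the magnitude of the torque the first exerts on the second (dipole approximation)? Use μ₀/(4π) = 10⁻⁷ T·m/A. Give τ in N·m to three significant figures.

τ ≈ 5.64×10⁻⁶ N·m

Dipole B is on the axis of dipole A, so B₁ there is axial: B₁ = (μ₀/4π)·2m₁/r³ along +x.
B₁ = 2(10⁻⁷)(6.92)/(0.936)³ = 1.688×10⁻⁶ T.
τ = m₂ B₁ sinθ.
τ = (3.69)(1.688×10⁻⁶)·sin65° = 5.644×10⁻⁶ N·m.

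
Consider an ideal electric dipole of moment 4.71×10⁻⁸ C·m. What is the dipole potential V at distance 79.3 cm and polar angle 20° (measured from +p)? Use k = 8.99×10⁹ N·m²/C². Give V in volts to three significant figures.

V ≈ 633 V

The dipole potential is V = kp cosθ / r².
V = (8.99×10⁹)(4.71×10⁻⁸)·cos20° / (0.793)² = 632.7 V.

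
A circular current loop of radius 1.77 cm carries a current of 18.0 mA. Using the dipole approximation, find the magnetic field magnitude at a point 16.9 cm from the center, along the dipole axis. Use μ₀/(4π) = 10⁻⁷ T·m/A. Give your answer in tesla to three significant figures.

Magnetic moment m = IA = Iπa² = (0.0180)·π·(0.0177)² = 1.772×10⁻⁵ A·m².
On axis B = (μ₀/4π)·2m/r³.
B = 2·(10⁻⁷)·(1.772×10⁻⁵) / (0.169)³ = 7.342×10⁻¹⁰ T.

B ≈ 7.34×10⁻¹⁰ T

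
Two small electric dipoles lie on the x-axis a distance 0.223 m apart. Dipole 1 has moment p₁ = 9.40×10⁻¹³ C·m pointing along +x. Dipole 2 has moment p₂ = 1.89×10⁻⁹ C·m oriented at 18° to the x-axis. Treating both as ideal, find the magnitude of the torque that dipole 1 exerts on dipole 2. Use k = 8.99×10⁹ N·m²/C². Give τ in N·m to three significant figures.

τ ≈ 8.90×10⁻¹⁰ N·m

The second dipole sits on the axis of the first, so the field there is axial: E₁ = 2kp₁/r³ along +x.
E₁ = 2(8.99×10⁹)(9.40×10⁻¹³)/(0.223)³ = 1.524 N/C.
Torque on the second dipole: τ = p₂ E₁ sinθ.
τ = (1.89×10⁻⁹)(1.524)·sin18° = 8.901×10⁻¹⁰ N·m.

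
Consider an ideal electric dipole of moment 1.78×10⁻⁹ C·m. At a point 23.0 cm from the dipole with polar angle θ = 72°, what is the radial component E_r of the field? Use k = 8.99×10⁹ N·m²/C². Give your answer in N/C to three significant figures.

E_r ≈ 813 N/C

For a dipole, E_r = (2kp cosθ)/r³.
kp/r³ = (8.99×10⁹)(1.78×10⁻⁹)/(0.230)³ = 1315 N/C.
E_r = 2·1315·cos72° = 812.8 N/C.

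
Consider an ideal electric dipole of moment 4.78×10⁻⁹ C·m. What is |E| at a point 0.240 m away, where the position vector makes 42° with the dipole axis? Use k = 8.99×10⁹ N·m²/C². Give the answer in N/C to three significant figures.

E ≈ 5070 N/C

At angle θ the dipole field magnitude is E = (kp/r³)·√(1 + 3cos²θ).
kp/r³ = (8.99×10⁹)(4.78×10⁻⁹) / (0.240)³ = 3109 N/C.
√(1 + 3cos²42°) = √(1 + 3·0.5523) = √2.6568 ≈ 1.6300.
E ≈ 3109 × 1.630 = 5067 N/C.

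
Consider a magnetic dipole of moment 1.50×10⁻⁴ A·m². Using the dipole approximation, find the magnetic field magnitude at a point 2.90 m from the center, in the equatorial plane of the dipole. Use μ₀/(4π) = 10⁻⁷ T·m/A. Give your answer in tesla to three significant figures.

B ≈ 6.15×10⁻¹³ T

In the equatorial plane B = (μ₀/4π)·m/r³ (half the axial value).
B = (10⁻⁷)·(1.50×10⁻⁴) / (2.90)³ = 6.150×10⁻¹³ T.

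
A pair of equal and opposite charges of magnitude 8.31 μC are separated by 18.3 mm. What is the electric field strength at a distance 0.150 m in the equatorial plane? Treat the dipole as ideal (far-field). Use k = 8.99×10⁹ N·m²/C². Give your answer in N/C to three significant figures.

Dipole moment p = qd = (8.31×10⁻⁶ C)(0.0183 m) = 1.521×10⁻⁷ C·m.
On the perpendicular bisector E = kp/r³ (half the axial value at the same distance).
E = (8.99×10⁹)(1.521×10⁻⁷) / (0.150)³ = 4.051×10⁵ N/C.

E ≈ 4.05×10⁵ N/C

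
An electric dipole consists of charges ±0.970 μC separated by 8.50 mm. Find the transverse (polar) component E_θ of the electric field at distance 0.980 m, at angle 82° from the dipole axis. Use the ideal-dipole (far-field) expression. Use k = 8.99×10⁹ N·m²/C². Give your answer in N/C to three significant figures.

Dipole moment p = qd = (9.70×10⁻⁷ C)(0.00850 m) = 8.245×10⁻⁹ C·m.
For a dipole, E_θ = (kp sinθ)/r³.
kp/r³ = (8.99×10⁹)(8.245×10⁻⁹)/(0.980)³ = 78.75 N/C.
E_θ = 78.75·sin82° = 77.99 N/C.

E_θ ≈ 78.0 N/C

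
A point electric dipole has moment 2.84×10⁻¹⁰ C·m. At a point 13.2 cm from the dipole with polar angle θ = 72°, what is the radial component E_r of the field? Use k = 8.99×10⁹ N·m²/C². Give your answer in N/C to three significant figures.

E_r ≈ 686 N/C

For a dipole, E_r = (2kp cosθ)/r³.
kp/r³ = (8.99×10⁹)(2.84×10⁻¹⁰)/(0.132)³ = 1110 N/C.
E_r = 2·1110·cos72° = 686.1 N/C.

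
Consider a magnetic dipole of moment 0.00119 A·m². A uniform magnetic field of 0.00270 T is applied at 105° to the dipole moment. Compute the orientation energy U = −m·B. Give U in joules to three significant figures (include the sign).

U ≈ 8.32×10⁻⁷ J

U = −m·B = −mB cosθ.
U = −(0.00119)(0.00270)·cos105° = 8.316×10⁻⁷ J.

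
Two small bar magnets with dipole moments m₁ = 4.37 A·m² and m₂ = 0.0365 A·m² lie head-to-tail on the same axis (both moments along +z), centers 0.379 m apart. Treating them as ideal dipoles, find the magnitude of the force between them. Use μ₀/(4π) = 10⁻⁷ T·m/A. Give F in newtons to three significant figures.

F ≈ 4.64×10⁻⁶ N

On-axis B of dipole 1: B = (μ₀/4π)·2m₁/r³. Force on dipole 2: F = m₂·dB/dr.
dB/dr = −(μ₀/4π)·6m₁/r⁴, so |F| = (μ₀/4π)·6m₁m₂/r⁴.
F = 6(10⁻⁷)(4.37)(0.0365)/(0.379)⁴ = 4.638×10⁻⁶ N.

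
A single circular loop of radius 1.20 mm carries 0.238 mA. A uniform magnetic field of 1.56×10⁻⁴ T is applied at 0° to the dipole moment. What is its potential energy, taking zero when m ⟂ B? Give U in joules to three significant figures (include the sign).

U ≈ -1.68×10⁻¹³ J

Magnetic moment m = IA = Iπa² = (2.38×10⁻⁴)·π·(0.00120)² = 1.077×10⁻⁹ A·m².
U = −m·B = −mB cosθ.
U = −(1.077×10⁻⁹)(1.56×10⁻⁴)·cos0° = -1.680×10⁻¹³ J.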